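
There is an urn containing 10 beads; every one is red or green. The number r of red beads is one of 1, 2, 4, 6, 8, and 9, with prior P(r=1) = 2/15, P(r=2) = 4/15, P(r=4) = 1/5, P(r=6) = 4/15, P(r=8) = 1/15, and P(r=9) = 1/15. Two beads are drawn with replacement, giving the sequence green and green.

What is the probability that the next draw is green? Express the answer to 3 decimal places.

0.743

For each hypothesis, P(data | H) works out to: P(data | r = 1) = (9/10)(9/10) = 0.81; P(data | r = 2) = (8/10)(8/10) = 0.64; P(data | r = 4) = (6/10)(6/10) = 0.36; P(data | r = 6) = (4/10)(4/10) = 0.16; P(data | r = 8) = (2/10)(2/10) = 0.04; P(data | r = 9) = (1/10)(1/10) = 0.01.
The prior-weighted likelihoods are 2/15 · 0.81 = 0.108, 4/15 · 0.64 = 0.17067, 1/5 · 0.36 = 0.072, 4/15 · 0.16 = 0.042667, 1/15 · 0.04 = 0.0026667, 1/15 · 0.01 = 0.00066667; summing to 0.39667.
Normalising, the posterior is P(r = 1 | data) = 0.27227, P(r = 2 | data) = 0.43025, P(r = 4 | data) = 0.18151, P(r = 6 | data) = 0.10756, P(r = 8 | data) = 0.0067227, P(r = 9 | data) = 0.0016807.
The predictive probability is P(green next | data) = (9/10)(0.27227) + (4/5)(0.43025) + (3/5)(0.18151) + (2/5)(0.10756) + (1/5)(0.0067227) + (1/10)(0.0016807) = 0.74269.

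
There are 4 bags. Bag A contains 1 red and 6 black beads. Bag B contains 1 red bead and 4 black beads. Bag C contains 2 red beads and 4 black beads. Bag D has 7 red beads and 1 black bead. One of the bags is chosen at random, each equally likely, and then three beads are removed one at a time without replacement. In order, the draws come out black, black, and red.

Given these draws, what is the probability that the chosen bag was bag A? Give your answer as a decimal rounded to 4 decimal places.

Under each hypothesis, the probability of the observed sequence is: P(data | bag A) = (6/7)(5/6)(1/5) = 1/7; P(data | bag B) = (4/5)(3/4)(1/3) = 1/5; P(data | bag C) = (4/6)(3/5)(2/4) = 1/5; P(data | bag D) = (1/8)(0/7) = 0.
Multiplying each by its prior: 1/4 · 1/7 = 1/28, 1/4 · 1/5 = 1/20, 1/4 · 1/5 = 1/20, 1/4 · 0 = 0; with total 19/140.
Hence P(bag A | data) = (1/28) / (19/140) = 5/19.

0.2632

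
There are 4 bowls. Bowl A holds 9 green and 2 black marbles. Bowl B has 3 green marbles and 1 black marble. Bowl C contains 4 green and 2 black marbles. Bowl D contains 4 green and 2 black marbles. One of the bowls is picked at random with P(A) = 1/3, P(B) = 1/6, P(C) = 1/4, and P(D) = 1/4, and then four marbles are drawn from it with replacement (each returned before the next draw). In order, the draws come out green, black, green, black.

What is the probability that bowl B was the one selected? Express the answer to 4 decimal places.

0.1545

For each hypothesis, P(data | H) works out to: P(data | bowl A) = (9/11)(2/11)(9/11)(2/11) = 0.02213; P(data | bowl B) = (3/4)(1/4)(3/4)(1/4) = 0.035156; P(data | bowl C) = (4/6)(2/6)(4/6)(2/6) = 0.049383; P(data | bowl D) = (4/6)(2/6)(4/6)(2/6) = 0.049383.
Weighting by the prior gives 1/3 · 0.02213 = 0.0073765, 1/6 · 0.035156 = 0.0058594, 1/4 · 0.049383 = 0.012346, 1/4 · 0.049383 = 0.012346; summing to 0.037927.
By Bayes' rule, P(bowl B | data) = (0.0058594) / (0.037927) = 0.15449.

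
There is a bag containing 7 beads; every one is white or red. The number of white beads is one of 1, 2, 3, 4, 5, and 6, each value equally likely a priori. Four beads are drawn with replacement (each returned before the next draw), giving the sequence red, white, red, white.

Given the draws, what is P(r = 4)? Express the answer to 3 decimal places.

0.257

For each hypothesis, P(data | H) works out to: P(data | r = 1) = (6/7)(1/7)(6/7)(1/7) = 0.014994; P(data | r = 2) = (5/7)(2/7)(5/7)(2/7) = 0.041649; P(data | r = 3) = (4/7)(3/7)(4/7)(3/7) = 0.059975; P(data | r = 4) = (3/7)(4/7)(3/7)(4/7) = 0.059975; P(data | r = 5) = (2/7)(5/7)(2/7)(5/7) = 0.041649; P(data | r = 6) = (1/7)(6/7)(1/7)(6/7) = 0.014994.
The prior-weighted likelihoods are 1/6 · 0.014994 = 0.002499, 1/6 · 0.041649 = 0.0069416, 1/6 · 0.059975 = 0.0099958, 1/6 · 0.059975 = 0.0099958, 1/6 · 0.041649 = 0.0069416, 1/6 · 0.014994 = 0.002499; these sum to 0.038873.
Therefore the posterior P(r = 4 | data) = (0.0099958) / (0.038873) = 0.25714.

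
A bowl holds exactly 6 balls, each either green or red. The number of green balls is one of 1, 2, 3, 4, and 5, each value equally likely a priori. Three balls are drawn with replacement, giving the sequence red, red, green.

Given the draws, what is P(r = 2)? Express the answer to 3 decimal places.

0.305

Under each hypothesis, the probability of the observed sequence is: P(data | r = 1) = (5/6)(5/6)(1/6) = 25/216; P(data | r = 2) = (4/6)(4/6)(2/6) = 4/27; P(data | r = 3) = (3/6)(3/6)(3/6) = 1/8; P(data | r = 4) = (2/6)(2/6)(4/6) = 2/27; P(data | r = 5) = (1/6)(1/6)(5/6) = 5/216.
Weighting by the prior gives 1/5 · 25/216 = 5/216, 1/5 · 4/27 = 4/135, 1/5 · 1/8 = 1/40, 1/5 · 2/27 = 2/135, 1/5 · 5/216 = 1/216; with total 7/72.
So P(r = 2 | data) = (4/135) / (7/72) = 32/105.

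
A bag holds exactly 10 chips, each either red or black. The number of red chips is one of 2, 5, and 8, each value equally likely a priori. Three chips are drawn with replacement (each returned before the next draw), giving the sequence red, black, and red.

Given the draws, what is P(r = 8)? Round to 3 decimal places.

0.449

The likelihood of the observed sequence under each hypothesis: P(data | r = 2) = (2/10)(8/10)(2/10) = 4/125; P(data | r = 5) = (5/10)(5/10)(5/10) = 1/8; P(data | r = 8) = (8/10)(2/10)(8/10) = 16/125.
Multiplying each by its prior: 1/3 · 4/125 = 4/375, 1/3 · 1/8 = 1/24, 1/3 · 16/125 = 16/375; summing to 19/200.
Hence P(r = 8 | data) = (16/375) / (19/200) = 128/285.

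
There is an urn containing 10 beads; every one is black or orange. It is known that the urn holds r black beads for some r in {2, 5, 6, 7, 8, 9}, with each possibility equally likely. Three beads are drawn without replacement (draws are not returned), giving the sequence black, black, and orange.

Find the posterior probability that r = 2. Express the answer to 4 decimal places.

0.0293

Compute the likelihood of the observed sequence for each case: P(data | r = 2) = (2/10)(1/9)(8/8) = 1/45; P(data | r = 5) = (5/10)(4/9)(5/8) = 5/36; P(data | r = 6) = (6/10)(5/9)(4/8) = 1/6; P(data | r = 7) = (7/10)(6/9)(3/8) = 7/40; P(data | r = 8) = (8/10)(7/9)(2/8) = 7/45; P(data | r = 9) = (9/10)(8/9)(1/8) = 1/10.
Weighting by the prior gives 1/6 · 1/45 = 1/270, 1/6 · 5/36 = 5/216, 1/6 · 1/6 = 1/36, 1/6 · 7/40 = 7/240, 1/6 · 7/45 = 7/270, 1/6 · 1/10 = 1/60; with total 91/720.
So P(r = 2 | data) = (1/270) / (91/720) = 8/273.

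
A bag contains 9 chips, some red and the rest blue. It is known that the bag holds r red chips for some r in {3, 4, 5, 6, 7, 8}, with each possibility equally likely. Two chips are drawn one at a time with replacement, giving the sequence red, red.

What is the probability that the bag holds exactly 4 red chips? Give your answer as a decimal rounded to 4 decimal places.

For each hypothesis, P(data | H) works out to: P(data | r = 3) = (3/9)(3/9) = 1/9; P(data | r = 4) = (4/9)(4/9) = 16/81; P(data | r = 5) = (5/9)(5/9) = 25/81; P(data | r = 6) = (6/9)(6/9) = 4/9; P(data | r = 7) = (7/9)(7/9) = 49/81; P(data | r = 8) = (8/9)(8/9) = 64/81.
The prior-weighted likelihoods are 1/6 · 1/9 = 1/54, 1/6 · 16/81 = 8/243, 1/6 · 25/81 = 25/486, 1/6 · 4/9 = 2/27, 1/6 · 49/81 = 49/486, 1/6 · 64/81 = 32/243; these sum to 199/486.
Hence P(r = 4 | data) = (8/243) / (199/486) = 16/199.

0.0804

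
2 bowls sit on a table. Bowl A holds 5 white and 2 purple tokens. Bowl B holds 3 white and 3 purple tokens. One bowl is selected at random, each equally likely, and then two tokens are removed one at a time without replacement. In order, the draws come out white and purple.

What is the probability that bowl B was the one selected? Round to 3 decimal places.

0.558

Under each hypothesis, the probability of the observed sequence is: P(data | bowl A) = (5/7)(2/6) = 5/21; P(data | bowl B) = (3/6)(3/5) = 3/10.
Multiplying each by its prior: 1/2 · 5/21 = 5/42, 1/2 · 3/10 = 3/20; these sum to 113/420.
Therefore the posterior P(bowl B | data) = (3/20) / (113/420) = 63/113.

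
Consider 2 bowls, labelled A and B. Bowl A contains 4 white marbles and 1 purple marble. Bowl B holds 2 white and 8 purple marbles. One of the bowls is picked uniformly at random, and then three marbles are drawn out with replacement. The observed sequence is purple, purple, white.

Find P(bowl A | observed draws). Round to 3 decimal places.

0.200

Compute the likelihood of the observed sequence for each case: P(data | bowl A) = (1/5)(1/5)(4/5) = 4/125; P(data | bowl B) = (8/10)(8/10)(2/10) = 16/125.
Multiplying each by its prior: 1/2 · 4/125 = 2/125, 1/2 · 16/125 = 8/125; with total 2/25.
Hence P(bowl A | data) = (2/125) / (2/25) = 1/5.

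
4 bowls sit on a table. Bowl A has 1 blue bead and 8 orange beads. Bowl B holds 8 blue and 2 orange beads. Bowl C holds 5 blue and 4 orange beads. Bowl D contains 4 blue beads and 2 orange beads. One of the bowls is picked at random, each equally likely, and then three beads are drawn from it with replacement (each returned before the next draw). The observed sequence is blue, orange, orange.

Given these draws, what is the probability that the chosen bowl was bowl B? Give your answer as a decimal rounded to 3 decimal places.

For each hypothesis, P(data | H) works out to: P(data | bowl A) = (1/9)(8/9)(8/9) = 0.087791; P(data | bowl B) = (8/10)(2/10)(2/10) = 0.032; P(data | bowl C) = (5/9)(4/9)(4/9) = 0.10974; P(data | bowl D) = (4/6)(2/6)(2/6) = 0.074074.
The prior-weighted likelihoods are 1/4 · 0.087791 = 0.021948, 1/4 · 0.032 = 0.008, 1/4 · 0.10974 = 0.027435, 1/4 · 0.074074 = 0.018519; summing to 0.075901.
Hence P(bowl B | data) = (0.008) / (0.075901) = 0.1054.

0.105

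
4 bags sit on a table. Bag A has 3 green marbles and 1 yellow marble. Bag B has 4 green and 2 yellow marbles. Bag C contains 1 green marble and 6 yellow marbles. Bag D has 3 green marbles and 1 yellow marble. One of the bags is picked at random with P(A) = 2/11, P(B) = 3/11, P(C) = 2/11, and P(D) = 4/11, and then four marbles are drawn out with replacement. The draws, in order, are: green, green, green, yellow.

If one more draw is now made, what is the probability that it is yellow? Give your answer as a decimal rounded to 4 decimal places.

0.2797

Under each hypothesis, the probability of the observed sequence is: P(data | bag A) = (3/4)(3/4)(3/4)(1/4) = 0.10547; P(data | bag B) = (4/6)(4/6)(4/6)(2/6) = 0.098765; P(data | bag C) = (1/7)(1/7)(1/7)(6/7) = 0.002499; P(data | bag D) = (3/4)(3/4)(3/4)(1/4) = 0.10547.
Multiplying each by its prior: 2/11 · 0.10547 = 0.019176, 3/11 · 0.098765 = 0.026936, 2/11 · 0.002499 = 0.00045436, 4/11 · 0.10547 = 0.038352; these sum to 0.084919.
The posterior is then P(bag A | data) = 0.22582, P(bag B | data) = 0.3172, P(bag C | data) = 0.0053505, P(bag D | data) = 0.45163.
The predictive probability is P(yellow next | data) = (1/4)(0.22582) + (1/3)(0.3172) + (6/7)(0.0053505) + (1/4)(0.45163) = 0.27968.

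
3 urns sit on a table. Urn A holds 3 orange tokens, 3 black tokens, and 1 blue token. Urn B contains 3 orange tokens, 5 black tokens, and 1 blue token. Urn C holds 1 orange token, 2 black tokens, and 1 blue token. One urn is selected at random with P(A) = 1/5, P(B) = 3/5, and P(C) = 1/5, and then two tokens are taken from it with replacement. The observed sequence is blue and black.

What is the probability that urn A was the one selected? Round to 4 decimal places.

0.1648

Compute the likelihood of the observed sequence for each case: P(data | urn A) = (1/7)(3/7) = 0.061224; P(data | urn B) = (1/9)(5/9) = 0.061728; P(data | urn C) = (1/4)(2/4) = 0.125.
Multiplying each by its prior: 1/5 · 0.061224 = 0.012245, 3/5 · 0.061728 = 0.037037, 1/5 · 0.125 = 0.025; summing to 0.074282.
So P(urn A | data) = (0.012245) / (0.074282) = 0.16484.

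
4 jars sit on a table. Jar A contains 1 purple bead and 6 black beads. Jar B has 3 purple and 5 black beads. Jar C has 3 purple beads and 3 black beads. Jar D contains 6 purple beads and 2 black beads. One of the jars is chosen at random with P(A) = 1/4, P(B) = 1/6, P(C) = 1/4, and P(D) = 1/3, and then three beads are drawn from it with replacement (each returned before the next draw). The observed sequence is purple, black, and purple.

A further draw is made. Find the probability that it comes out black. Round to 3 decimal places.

For each hypothesis, P(data | H) works out to: P(data | jar A) = (1/7)(6/7)(1/7) = 0.017493; P(data | jar B) = (3/8)(5/8)(3/8) = 0.087891; P(data | jar C) = (3/6)(3/6)(3/6) = 0.125; P(data | jar D) = (6/8)(2/8)(6/8) = 0.14062.
The prior-weighted likelihoods are 1/4 · 0.017493 = 0.0043732, 1/6 · 0.087891 = 0.014648, 1/4 · 0.125 = 0.03125, 1/3 · 0.14062 = 0.046875; summing to 0.097147.
Normalising, the posterior is P(jar A | data) = 0.045016, P(jar B | data) = 0.15079, P(jar C | data) = 0.32168, P(jar D | data) = 0.48252.
Averaging over the posterior, P(black next | data) = (6/7)(0.045016) + (5/8)(0.15079) + (1/2)(0.32168) + (1/4)(0.48252) = 0.4143.

0.414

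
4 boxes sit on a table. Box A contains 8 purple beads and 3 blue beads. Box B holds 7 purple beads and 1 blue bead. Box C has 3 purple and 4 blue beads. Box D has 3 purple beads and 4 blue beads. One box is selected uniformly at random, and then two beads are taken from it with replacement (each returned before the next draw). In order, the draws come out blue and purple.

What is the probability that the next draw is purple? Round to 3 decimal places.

Compute the likelihood of the observed sequence for each case: P(data | box A) = (3/11)(8/11) = 0.19835; P(data | box B) = (1/8)(7/8) = 0.10938; P(data | box C) = (4/7)(3/7) = 0.2449; P(data | box D) = (4/7)(3/7) = 0.2449.
Multiplying each by its prior: 1/4 · 0.19835 = 0.049587, 1/4 · 0.10938 = 0.027344, 1/4 · 0.2449 = 0.061224, 1/4 · 0.2449 = 0.061224; with total 0.19938.
The posterior is then P(box A | data) = 0.24871, P(box B | data) = 0.13714, P(box C | data) = 0.30708, P(box D | data) = 0.30708.
So P(purple next | data) = Σ P(purple next | H) P(H | data) = (8/11)(0.24871) + (7/8)(0.13714) + (3/7)(0.30708) + (3/7)(0.30708) = 0.56409.

0.564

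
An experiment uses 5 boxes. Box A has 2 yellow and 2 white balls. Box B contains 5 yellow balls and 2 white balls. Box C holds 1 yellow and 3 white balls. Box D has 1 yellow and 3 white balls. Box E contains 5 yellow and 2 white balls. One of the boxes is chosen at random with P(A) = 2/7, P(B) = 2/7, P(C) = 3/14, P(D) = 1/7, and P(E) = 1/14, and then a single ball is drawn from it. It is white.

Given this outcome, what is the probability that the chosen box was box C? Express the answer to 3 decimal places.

The likelihood of this draw under each hypothesis: P(data | box A) = (2/4) = 1/2; P(data | box B) = (2/7) = 2/7; P(data | box C) = (3/4) = 3/4; P(data | box D) = (3/4) = 3/4; P(data | box E) = (2/7) = 2/7.
The prior-weighted likelihoods are 2/7 · 1/2 = 1/7, 2/7 · 2/7 = 4/49, 3/14 · 3/4 = 9/56, 1/7 · 3/4 = 3/28, 1/14 · 2/7 = 1/49; with total 201/392.
By Bayes' rule, P(box C | data) = (9/56) / (201/392) = 21/67.

0.313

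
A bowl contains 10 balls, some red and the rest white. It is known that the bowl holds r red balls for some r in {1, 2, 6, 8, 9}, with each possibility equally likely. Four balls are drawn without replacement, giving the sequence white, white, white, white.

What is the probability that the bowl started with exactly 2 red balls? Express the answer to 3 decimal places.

0.355

The likelihood of the observed sequence under each hypothesis: P(data | r = 1) = (9/10)(8/9)(7/8)(6/7) = 0.6; P(data | r = 2) = (8/10)(7/9)(6/8)(5/7) = 0.33333; P(data | r = 6) = (4/10)(3/9)(2/8)(1/7) = 0.0047619; P(data | r = 8) = (2/10)(1/9)(0/8) = 0; P(data | r = 9) = (1/10)(0/9) = 0.
Weighting by the prior gives 1/5 · 0.6 = 0.12, 1/5 · 0.33333 = 0.066667, 1/5 · 0.0047619 = 0.00095238, 1/5 · 0 = 0, 1/5 · 0 = 0; these sum to 0.18762.
Therefore the posterior P(r = 2 | data) = (0.066667) / (0.18762) = 0.35533.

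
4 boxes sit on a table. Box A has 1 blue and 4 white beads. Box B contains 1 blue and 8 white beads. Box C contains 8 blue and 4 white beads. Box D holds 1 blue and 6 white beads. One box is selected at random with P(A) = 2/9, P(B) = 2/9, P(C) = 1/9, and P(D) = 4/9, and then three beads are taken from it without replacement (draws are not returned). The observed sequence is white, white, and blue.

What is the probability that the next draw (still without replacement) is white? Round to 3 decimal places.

Compute the likelihood of the observed sequence for each case: P(data | box A) = (4/5)(3/4)(1/3) = 0.2; P(data | box B) = (8/9)(7/8)(1/7) = 0.11111; P(data | box C) = (4/12)(3/11)(8/10) = 0.072727; P(data | box D) = (6/7)(5/6)(1/5) = 0.14286.
The prior-weighted likelihoods are 2/9 · 0.2 = 0.044444, 2/9 · 0.11111 = 0.024691, 1/9 · 0.072727 = 0.0080808, 4/9 · 0.14286 = 0.063492; summing to 0.14071.
Normalising, the posterior is P(box A | data) = 0.31586, P(box B | data) = 0.17548, P(box C | data) = 0.057429, P(box D | data) = 0.45123.
So P(white next | data) = Σ P(white next | H) P(H | data) = (1)(0.31586) + (1)(0.17548) + (2/9)(0.057429) + (1)(0.45123) = 0.95533.

0.955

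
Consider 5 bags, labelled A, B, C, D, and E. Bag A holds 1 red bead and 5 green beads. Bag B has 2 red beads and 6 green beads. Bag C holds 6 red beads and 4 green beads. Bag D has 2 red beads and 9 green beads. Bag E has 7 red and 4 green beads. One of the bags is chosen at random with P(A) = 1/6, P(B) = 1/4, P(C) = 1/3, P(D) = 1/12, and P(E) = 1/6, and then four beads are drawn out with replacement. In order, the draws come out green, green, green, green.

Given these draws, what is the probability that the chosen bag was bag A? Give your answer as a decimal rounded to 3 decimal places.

0.386

For each hypothesis, P(data | H) works out to: P(data | bag A) = (5/6)(5/6)(5/6)(5/6) = 0.48225; P(data | bag B) = (6/8)(6/8)(6/8)(6/8) = 0.31641; P(data | bag C) = (4/10)(4/10)(4/10)(4/10) = 0.0256; P(data | bag D) = (9/11)(9/11)(9/11)(9/11) = 0.44813; P(data | bag E) = (4/11)(4/11)(4/11)(4/11) = 0.017485.
Multiplying each by its prior: 1/6 · 0.48225 = 0.080376, 1/4 · 0.31641 = 0.079102, 1/3 · 0.0256 = 0.0085333, 1/12 · 0.44813 = 0.037344, 1/6 · 0.017485 = 0.0029142; these sum to 0.20827.
Hence P(bag A | data) = (0.080376) / (0.20827) = 0.38592.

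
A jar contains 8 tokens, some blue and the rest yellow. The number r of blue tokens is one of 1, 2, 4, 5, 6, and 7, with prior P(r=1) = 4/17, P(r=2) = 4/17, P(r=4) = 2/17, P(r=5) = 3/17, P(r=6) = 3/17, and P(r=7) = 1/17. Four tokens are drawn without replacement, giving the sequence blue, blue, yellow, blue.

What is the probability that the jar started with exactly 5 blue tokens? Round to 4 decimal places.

0.3249

For each hypothesis, P(data | H) works out to: P(data | r = 1) = (1/8)(0/7) = 0; P(data | r = 2) = (2/8)(1/7)(6/6)(0/5) = 0; P(data | r = 4) = (4/8)(3/7)(4/6)(2/5) = 0.057143; P(data | r = 5) = (5/8)(4/7)(3/6)(3/5) = 0.10714; P(data | r = 6) = (6/8)(5/7)(2/6)(4/5) = 0.14286; P(data | r = 7) = (7/8)(6/7)(1/6)(5/5) = 0.125.
Weighting by the prior gives 4/17 · 0 = 0, 4/17 · 0 = 0, 2/17 · 0.057143 = 0.0067227, 3/17 · 0.10714 = 0.018908, 3/17 · 0.14286 = 0.02521, 1/17 · 0.125 = 0.0073529; these sum to 0.058193.
So P(r = 5 | data) = (0.018908) / (0.058193) = 0.32491.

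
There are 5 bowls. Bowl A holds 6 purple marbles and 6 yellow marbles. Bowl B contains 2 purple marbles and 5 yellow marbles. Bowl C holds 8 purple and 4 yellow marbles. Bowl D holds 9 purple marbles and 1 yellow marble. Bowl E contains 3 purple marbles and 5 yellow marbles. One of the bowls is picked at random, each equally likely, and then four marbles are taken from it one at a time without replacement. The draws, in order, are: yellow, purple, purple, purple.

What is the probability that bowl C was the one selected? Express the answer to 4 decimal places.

Under each hypothesis, the probability of the observed sequence is: P(data | bowl A) = (6/12)(6/11)(5/10)(4/9) = 0.060606; P(data | bowl B) = (5/7)(2/6)(1/5)(0/4) = 0; P(data | bowl C) = (4/12)(8/11)(7/10)(6/9) = 0.11313; P(data | bowl D) = (1/10)(9/9)(8/8)(7/7) = 0.1; P(data | bowl E) = (5/8)(3/7)(2/6)(1/5) = 0.017857.
The prior-weighted likelihoods are 1/5 · 0.060606 = 0.012121, 1/5 · 0 = 0, 1/5 · 0.11313 = 0.022626, 1/5 · 0.1 = 0.02, 1/5 · 0.017857 = 0.0035714; with total 0.058319.
So P(bowl C | data) = (0.022626) / (0.058319) = 0.38797.

0.3880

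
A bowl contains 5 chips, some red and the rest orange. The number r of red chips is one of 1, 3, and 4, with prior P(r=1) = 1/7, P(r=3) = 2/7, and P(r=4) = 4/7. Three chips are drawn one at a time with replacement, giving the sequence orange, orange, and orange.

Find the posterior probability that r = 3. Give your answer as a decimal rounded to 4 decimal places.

For each hypothesis, P(data | H) works out to: P(data | r = 1) = (4/5)(4/5)(4/5) = 64/125; P(data | r = 3) = (2/5)(2/5)(2/5) = 8/125; P(data | r = 4) = (1/5)(1/5)(1/5) = 1/125.
Weighting by the prior gives 1/7 · 64/125 = 64/875, 2/7 · 8/125 = 16/875, 4/7 · 1/125 = 4/875; summing to 12/125.
Therefore the posterior P(r = 3 | data) = (16/875) / (12/125) = 4/21.

0.1905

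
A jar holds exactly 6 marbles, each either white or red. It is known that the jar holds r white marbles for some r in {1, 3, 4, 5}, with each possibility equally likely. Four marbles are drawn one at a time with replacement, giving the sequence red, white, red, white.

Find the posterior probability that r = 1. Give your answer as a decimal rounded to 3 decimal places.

0.128

For each hypothesis, P(data | H) works out to: P(data | r = 1) = (5/6)(1/6)(5/6)(1/6) = 0.01929; P(data | r = 3) = (3/6)(3/6)(3/6)(3/6) = 0.0625; P(data | r = 4) = (2/6)(4/6)(2/6)(4/6) = 0.049383; P(data | r = 5) = (1/6)(5/6)(1/6)(5/6) = 0.01929.
Multiplying each by its prior: 1/4 · 0.01929 = 0.0048225, 1/4 · 0.0625 = 0.015625, 1/4 · 0.049383 = 0.012346, 1/4 · 0.01929 = 0.0048225; with total 0.037616.
By Bayes' rule, P(r = 1 | data) = (0.0048225) / (0.037616) = 0.12821.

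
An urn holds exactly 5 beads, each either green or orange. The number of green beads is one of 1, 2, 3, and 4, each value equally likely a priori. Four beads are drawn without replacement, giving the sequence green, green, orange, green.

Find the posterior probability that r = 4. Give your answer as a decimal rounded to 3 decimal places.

Under each hypothesis, the probability of the observed sequence is: P(data | r = 1) = (1/5)(0/4) = 0; P(data | r = 2) = (2/5)(1/4)(3/3)(0/2) = 0; P(data | r = 3) = (3/5)(2/4)(2/3)(1/2) = 1/10; P(data | r = 4) = (4/5)(3/4)(1/3)(2/2) = 1/5.
Weighting by the prior gives 1/4 · 0 = 0, 1/4 · 0 = 0, 1/4 · 1/10 = 1/40, 1/4 · 1/5 = 1/20; with total 3/40.
Hence P(r = 4 | data) = (1/20) / (3/40) = 2/3.

0.667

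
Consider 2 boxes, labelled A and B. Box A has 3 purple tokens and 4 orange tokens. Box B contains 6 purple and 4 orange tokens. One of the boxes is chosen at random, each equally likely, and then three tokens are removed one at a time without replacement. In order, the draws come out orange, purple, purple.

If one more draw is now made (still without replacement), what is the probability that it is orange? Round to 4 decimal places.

Compute the likelihood of the observed sequence for each case: P(data | box A) = (4/7)(3/6)(2/5) = 4/35; P(data | box B) = (4/10)(6/9)(5/8) = 1/6.
The prior-weighted likelihoods are 1/2 · 4/35 = 2/35, 1/2 · 1/6 = 1/12; summing to 59/420.
Dividing through by the total gives posterior P(box A | data) = 24/59, P(box B | data) = 35/59.
So P(orange next | data) = Σ P(orange next | H) P(H | data) = (3/4)(24/59) + (3/7)(35/59) = 33/59.

0.5593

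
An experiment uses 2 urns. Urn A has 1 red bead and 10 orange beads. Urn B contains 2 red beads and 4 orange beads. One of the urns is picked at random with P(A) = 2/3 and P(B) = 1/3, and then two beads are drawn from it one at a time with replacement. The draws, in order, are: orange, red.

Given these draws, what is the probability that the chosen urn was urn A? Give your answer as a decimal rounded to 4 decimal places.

0.4265

The likelihood of the observed sequence under each hypothesis: P(data | urn A) = (10/11)(1/11) = 0.082645; P(data | urn B) = (4/6)(2/6) = 0.22222.
Multiplying each by its prior: 2/3 · 0.082645 = 0.055096, 1/3 · 0.22222 = 0.074074; with total 0.12917.
Hence P(urn A | data) = (0.055096) / (0.12917) = 0.42654.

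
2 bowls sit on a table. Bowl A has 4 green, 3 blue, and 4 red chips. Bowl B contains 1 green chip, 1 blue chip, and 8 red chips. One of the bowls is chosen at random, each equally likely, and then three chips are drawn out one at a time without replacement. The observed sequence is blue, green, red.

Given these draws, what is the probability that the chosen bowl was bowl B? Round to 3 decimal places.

0.186

For each hypothesis, P(data | H) works out to: P(data | bowl A) = (3/11)(4/10)(4/9) = 0.048485; P(data | bowl B) = (1/10)(1/9)(8/8) = 0.011111.
The prior-weighted likelihoods are 1/2 · 0.048485 = 0.024242, 1/2 · 0.011111 = 0.0055556; these sum to 0.029798.
Therefore the posterior P(bowl B | data) = (0.0055556) / (0.029798) = 0.18644.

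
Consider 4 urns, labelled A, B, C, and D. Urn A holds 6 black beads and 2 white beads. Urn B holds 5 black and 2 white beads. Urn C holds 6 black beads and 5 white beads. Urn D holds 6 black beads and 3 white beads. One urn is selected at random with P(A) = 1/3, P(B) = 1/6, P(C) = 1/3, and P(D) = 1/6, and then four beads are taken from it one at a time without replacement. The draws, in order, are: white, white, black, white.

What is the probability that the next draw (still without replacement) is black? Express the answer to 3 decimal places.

Under each hypothesis, the probability of the observed sequence is: P(data | urn A) = (2/8)(1/7)(6/6)(0/5) = 0; P(data | urn B) = (2/7)(1/6)(5/5)(0/4) = 0; P(data | urn C) = (5/11)(4/10)(6/9)(3/8) = 0.045455; P(data | urn D) = (3/9)(2/8)(6/7)(1/6) = 0.011905.
Weighting by the prior gives 1/3 · 0 = 0, 1/6 · 0 = 0, 1/3 · 0.045455 = 0.015152, 1/6 · 0.011905 = 0.0019841; these sum to 0.017136.
Normalising, the posterior is P(urn A | data) = 0, P(urn B | data) = 0, P(urn C | data) = 0.88421, P(urn D | data) = 0.11579.
The predictive probability is P(black next | data) = (5/7)(0.88421) + (1)(0.11579) = 0.74737.

0.747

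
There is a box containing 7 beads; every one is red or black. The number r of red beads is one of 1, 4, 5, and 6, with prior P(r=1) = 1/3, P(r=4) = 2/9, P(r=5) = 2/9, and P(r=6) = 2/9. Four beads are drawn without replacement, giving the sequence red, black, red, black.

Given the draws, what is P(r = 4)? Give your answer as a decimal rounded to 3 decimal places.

0.643

The likelihood of the observed sequence under each hypothesis: P(data | r = 1) = (1/7)(6/6)(0/5) = 0; P(data | r = 4) = (4/7)(3/6)(3/5)(2/4) = 3/35; P(data | r = 5) = (5/7)(2/6)(4/5)(1/4) = 1/21; P(data | r = 6) = (6/7)(1/6)(5/5)(0/4) = 0.
The prior-weighted likelihoods are 1/3 · 0 = 0, 2/9 · 3/35 = 2/105, 2/9 · 1/21 = 2/189, 2/9 · 0 = 0; with total 4/135.
By Bayes' rule, P(r = 4 | data) = (2/105) / (4/135) = 9/14.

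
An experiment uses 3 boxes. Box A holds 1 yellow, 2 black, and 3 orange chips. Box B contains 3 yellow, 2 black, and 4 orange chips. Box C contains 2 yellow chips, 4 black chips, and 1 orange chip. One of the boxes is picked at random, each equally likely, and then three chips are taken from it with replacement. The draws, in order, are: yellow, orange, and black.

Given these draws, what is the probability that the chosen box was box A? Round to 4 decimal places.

0.3306

Compute the likelihood of the observed sequence for each case: P(data | box A) = (1/6)(3/6)(2/6) = 0.027778; P(data | box B) = (3/9)(4/9)(2/9) = 0.032922; P(data | box C) = (2/7)(1/7)(4/7) = 0.023324.
Weighting by the prior gives 1/3 · 0.027778 = 0.0092593, 1/3 · 0.032922 = 0.010974, 1/3 · 0.023324 = 0.0077745; with total 0.028008.
So P(box A | data) = (0.0092593) / (0.028008) = 0.3306.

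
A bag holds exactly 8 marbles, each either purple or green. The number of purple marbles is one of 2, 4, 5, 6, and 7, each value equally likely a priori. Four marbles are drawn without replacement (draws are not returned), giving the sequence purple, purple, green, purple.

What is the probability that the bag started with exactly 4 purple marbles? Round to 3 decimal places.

For each hypothesis, P(data | H) works out to: P(data | r = 2) = (2/8)(1/7)(6/6)(0/5) = 0; P(data | r = 4) = (4/8)(3/7)(4/6)(2/5) = 0.057143; P(data | r = 5) = (5/8)(4/7)(3/6)(3/5) = 0.10714; P(data | r = 6) = (6/8)(5/7)(2/6)(4/5) = 0.14286; P(data | r = 7) = (7/8)(6/7)(1/6)(5/5) = 0.125.
The prior-weighted likelihoods are 1/5 · 0 = 0, 1/5 · 0.057143 = 0.011429, 1/5 · 0.10714 = 0.021429, 1/5 · 0.14286 = 0.028571, 1/5 · 0.125 = 0.025; these sum to 0.086429.
By Bayes' rule, P(r = 4 | data) = (0.011429) / (0.086429) = 0.13223.

0.132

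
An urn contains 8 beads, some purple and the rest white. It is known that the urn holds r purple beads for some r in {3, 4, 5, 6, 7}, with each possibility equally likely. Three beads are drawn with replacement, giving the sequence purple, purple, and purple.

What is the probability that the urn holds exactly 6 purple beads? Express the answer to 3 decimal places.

For each hypothesis, P(data | H) works out to: P(data | r = 3) = (3/8)(3/8)(3/8) = 0.052734; P(data | r = 4) = (4/8)(4/8)(4/8) = 0.125; P(data | r = 5) = (5/8)(5/8)(5/8) = 0.24414; P(data | r = 6) = (6/8)(6/8)(6/8) = 0.42188; P(data | r = 7) = (7/8)(7/8)(7/8) = 0.66992.
The prior-weighted likelihoods are 1/5 · 0.052734 = 0.010547, 1/5 · 0.125 = 0.025, 1/5 · 0.24414 = 0.048828, 1/5 · 0.42188 = 0.084375, 1/5 · 0.66992 = 0.13398; these sum to 0.30273.
Therefore the posterior P(r = 6 | data) = (0.084375) / (0.30273) = 0.27871.

0.279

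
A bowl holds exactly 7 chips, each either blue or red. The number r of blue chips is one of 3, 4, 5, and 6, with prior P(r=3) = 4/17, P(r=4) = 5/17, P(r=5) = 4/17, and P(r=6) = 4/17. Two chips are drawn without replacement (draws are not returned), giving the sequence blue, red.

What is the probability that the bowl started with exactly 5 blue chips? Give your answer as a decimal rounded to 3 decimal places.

0.233

For each hypothesis, P(data | H) works out to: P(data | r = 3) = (3/7)(4/6) = 2/7; P(data | r = 4) = (4/7)(3/6) = 2/7; P(data | r = 5) = (5/7)(2/6) = 5/21; P(data | r = 6) = (6/7)(1/6) = 1/7.
Weighting by the prior gives 4/17 · 2/7 = 8/119, 5/17 · 2/7 = 10/119, 4/17 · 5/21 = 20/357, 4/17 · 1/7 = 4/119; these sum to 86/357.
So P(r = 5 | data) = (20/357) / (86/357) = 10/43.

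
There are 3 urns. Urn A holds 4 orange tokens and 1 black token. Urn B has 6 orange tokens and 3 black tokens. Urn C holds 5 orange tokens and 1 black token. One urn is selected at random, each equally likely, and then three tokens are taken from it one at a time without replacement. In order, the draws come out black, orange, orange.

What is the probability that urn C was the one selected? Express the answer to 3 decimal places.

For each hypothesis, P(data | H) works out to: P(data | urn A) = (1/5)(4/4)(3/3) = 0.2; P(data | urn B) = (3/9)(6/8)(5/7) = 0.17857; P(data | urn C) = (1/6)(5/5)(4/4) = 0.16667.
Multiplying each by its prior: 1/3 · 0.2 = 0.066667, 1/3 · 0.17857 = 0.059524, 1/3 · 0.16667 = 0.055556; these sum to 0.18175.
So P(urn C | data) = (0.055556) / (0.18175) = 0.30568.

0.306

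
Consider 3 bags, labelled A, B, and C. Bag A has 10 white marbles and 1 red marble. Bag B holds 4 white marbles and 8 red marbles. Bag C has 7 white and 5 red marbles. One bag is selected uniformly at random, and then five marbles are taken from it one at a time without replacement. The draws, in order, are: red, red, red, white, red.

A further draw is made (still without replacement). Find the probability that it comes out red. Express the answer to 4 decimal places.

0.5238

Compute the likelihood of the observed sequence for each case: P(data | bag A) = (1/11)(0/10) = 0; P(data | bag B) = (8/12)(7/11)(6/10)(4/9)(5/8) = 0.070707; P(data | bag C) = (5/12)(4/11)(3/10)(7/9)(2/8) = 0.0088384.
Weighting by the prior gives 1/3 · 0 = 0, 1/3 · 0.070707 = 0.023569, 1/3 · 0.0088384 = 0.0029461; these sum to 0.026515.
Normalising, the posterior is P(bag A | data) = 0, P(bag B | data) = 0.88889, P(bag C | data) = 0.11111.
Averaging over the posterior, P(red next | data) = (4/7)(0.88889) + (1/7)(0.11111) = 0.52381.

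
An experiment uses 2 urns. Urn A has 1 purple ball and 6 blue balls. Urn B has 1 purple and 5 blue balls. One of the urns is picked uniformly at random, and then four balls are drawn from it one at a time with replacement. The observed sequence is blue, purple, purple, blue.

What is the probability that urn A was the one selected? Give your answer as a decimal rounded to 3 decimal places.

0.437

Compute the likelihood of the observed sequence for each case: P(data | urn A) = (6/7)(1/7)(1/7)(6/7) = 0.014994; P(data | urn B) = (5/6)(1/6)(1/6)(5/6) = 0.01929.
The prior-weighted likelihoods are 1/2 · 0.014994 = 0.0074969, 1/2 · 0.01929 = 0.0096451; with total 0.017142.
Therefore the posterior P(urn A | data) = (0.0074969) / (0.017142) = 0.43734.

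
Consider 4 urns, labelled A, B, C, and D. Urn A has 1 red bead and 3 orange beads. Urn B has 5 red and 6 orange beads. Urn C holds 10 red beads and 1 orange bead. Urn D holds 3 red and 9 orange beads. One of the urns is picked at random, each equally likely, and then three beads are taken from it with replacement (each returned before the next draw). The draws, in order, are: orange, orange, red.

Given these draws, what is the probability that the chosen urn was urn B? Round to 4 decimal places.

Under each hypothesis, the probability of the observed sequence is: P(data | urn A) = (3/4)(3/4)(1/4) = 0.14062; P(data | urn B) = (6/11)(6/11)(5/11) = 0.13524; P(data | urn C) = (1/11)(1/11)(10/11) = 0.0075131; P(data | urn D) = (9/12)(9/12)(3/12) = 0.14062.
The prior-weighted likelihoods are 1/4 · 0.14062 = 0.035156, 1/4 · 0.13524 = 0.033809, 1/4 · 0.0075131 = 0.0018783, 1/4 · 0.14062 = 0.035156; summing to 0.106.
So P(urn B | data) = (0.033809) / (0.106) = 0.31895.

0.3190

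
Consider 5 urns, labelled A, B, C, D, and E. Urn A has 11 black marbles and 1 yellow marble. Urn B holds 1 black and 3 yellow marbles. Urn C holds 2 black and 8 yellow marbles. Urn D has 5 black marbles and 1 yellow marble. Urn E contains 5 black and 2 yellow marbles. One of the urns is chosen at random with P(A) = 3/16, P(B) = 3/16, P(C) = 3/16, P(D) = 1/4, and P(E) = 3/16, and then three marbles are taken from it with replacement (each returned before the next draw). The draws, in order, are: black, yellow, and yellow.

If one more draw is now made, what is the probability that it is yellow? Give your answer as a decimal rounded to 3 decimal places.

Under each hypothesis, the probability of the observed sequence is: P(data | urn A) = (11/12)(1/12)(1/12) = 0.0063657; P(data | urn B) = (1/4)(3/4)(3/4) = 0.14062; P(data | urn C) = (2/10)(8/10)(8/10) = 0.128; P(data | urn D) = (5/6)(1/6)(1/6) = 0.023148; P(data | urn E) = (5/7)(2/7)(2/7) = 0.058309.
Multiplying each by its prior: 3/16 · 0.0063657 = 0.0011936, 3/16 · 0.14062 = 0.026367, 3/16 · 0.128 = 0.024, 1/4 · 0.023148 = 0.005787, 3/16 · 0.058309 = 0.010933; with total 0.068281.
The posterior is then P(urn A | data) = 0.01748, P(urn B | data) = 0.38616, P(urn C | data) = 0.35149, P(urn D | data) = 0.084754, P(urn E | data) = 0.16012.
Averaging over the posterior, P(yellow next | data) = (1/12)(0.01748) + (3/4)(0.38616) + (4/5)(0.35149) + (1/6)(0.084754) + (2/7)(0.16012) = 0.63214.

0.632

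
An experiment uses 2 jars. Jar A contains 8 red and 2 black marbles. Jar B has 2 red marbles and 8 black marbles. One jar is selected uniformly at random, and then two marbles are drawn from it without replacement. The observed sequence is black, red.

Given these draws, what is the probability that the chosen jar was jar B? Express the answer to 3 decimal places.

For each hypothesis, P(data | H) works out to: P(data | jar A) = (2/10)(8/9) = 8/45; P(data | jar B) = (8/10)(2/9) = 8/45.
The prior-weighted likelihoods are 1/2 · 8/45 = 4/45, 1/2 · 8/45 = 4/45; with total 8/45.
Therefore the posterior P(jar B | data) = (4/45) / (8/45) = 1/2.

0.500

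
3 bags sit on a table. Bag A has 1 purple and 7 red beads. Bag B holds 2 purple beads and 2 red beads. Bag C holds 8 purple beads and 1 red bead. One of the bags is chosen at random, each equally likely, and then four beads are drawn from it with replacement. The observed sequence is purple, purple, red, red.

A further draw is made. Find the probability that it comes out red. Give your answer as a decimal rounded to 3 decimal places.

Under each hypothesis, the probability of the observed sequence is: P(data | bag A) = (1/8)(1/8)(7/8)(7/8) = 0.011963; P(data | bag B) = (2/4)(2/4)(2/4)(2/4) = 0.0625; P(data | bag C) = (8/9)(8/9)(1/9)(1/9) = 0.0097546.
Weighting by the prior gives 1/3 · 0.011963 = 0.0039876, 1/3 · 0.0625 = 0.020833, 1/3 · 0.0097546 = 0.0032515; summing to 0.028073.
Normalising, the posterior is P(bag A | data) = 0.14205, P(bag B | data) = 0.74213, P(bag C | data) = 0.11583.
The predictive probability is P(red next | data) = (7/8)(0.14205) + (1/2)(0.74213) + (1/9)(0.11583) = 0.50822.

0.508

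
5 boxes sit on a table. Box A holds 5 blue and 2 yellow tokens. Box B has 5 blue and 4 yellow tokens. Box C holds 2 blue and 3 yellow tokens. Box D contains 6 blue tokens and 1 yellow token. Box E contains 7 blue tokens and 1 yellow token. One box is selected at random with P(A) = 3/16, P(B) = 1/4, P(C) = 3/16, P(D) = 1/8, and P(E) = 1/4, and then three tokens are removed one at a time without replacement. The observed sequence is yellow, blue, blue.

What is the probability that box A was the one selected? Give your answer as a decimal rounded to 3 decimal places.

0.249

The likelihood of the observed sequence under each hypothesis: P(data | box A) = (2/7)(5/6)(4/5) = 0.19048; P(data | box B) = (4/9)(5/8)(4/7) = 0.15873; P(data | box C) = (3/5)(2/4)(1/3) = 0.1; P(data | box D) = (1/7)(6/6)(5/5) = 0.14286; P(data | box E) = (1/8)(7/7)(6/6) = 0.125.
Multiplying each by its prior: 3/16 · 0.19048 = 0.035714, 1/4 · 0.15873 = 0.039683, 3/16 · 0.1 = 0.01875, 1/8 · 0.14286 = 0.017857, 1/4 · 0.125 = 0.03125; with total 0.14325.
By Bayes' rule, P(box A | data) = (0.035714) / (0.14325) = 0.24931.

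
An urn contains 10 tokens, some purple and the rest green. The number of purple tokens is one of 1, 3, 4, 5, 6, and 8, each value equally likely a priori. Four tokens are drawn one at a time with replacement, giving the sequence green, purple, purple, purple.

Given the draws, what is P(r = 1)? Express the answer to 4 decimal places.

0.0029

Compute the likelihood of the observed sequence for each case: P(data | r = 1) = (9/10)(1/10)(1/10)(1/10) = 0.0009; P(data | r = 3) = (7/10)(3/10)(3/10)(3/10) = 0.0189; P(data | r = 4) = (6/10)(4/10)(4/10)(4/10) = 0.0384; P(data | r = 5) = (5/10)(5/10)(5/10)(5/10) = 0.0625; P(data | r = 6) = (4/10)(6/10)(6/10)(6/10) = 0.0864; P(data | r = 8) = (2/10)(8/10)(8/10)(8/10) = 0.1024.
Weighting by the prior gives 1/6 · 0.0009 = 0.00015, 1/6 · 0.0189 = 0.00315, 1/6 · 0.0384 = 0.0064, 1/6 · 0.0625 = 0.010417, 1/6 · 0.0864 = 0.0144, 1/6 · 0.1024 = 0.017067; with total 0.051583.
By Bayes' rule, P(r = 1 | data) = (0.00015) / (0.051583) = 0.0029079.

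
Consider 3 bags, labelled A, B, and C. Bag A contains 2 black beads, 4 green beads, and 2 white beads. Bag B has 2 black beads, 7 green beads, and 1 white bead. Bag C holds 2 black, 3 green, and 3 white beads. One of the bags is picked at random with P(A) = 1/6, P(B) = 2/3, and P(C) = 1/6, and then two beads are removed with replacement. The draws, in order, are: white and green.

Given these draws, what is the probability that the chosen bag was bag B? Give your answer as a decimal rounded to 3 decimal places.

For each hypothesis, P(data | H) works out to: P(data | bag A) = (2/8)(4/8) = 0.125; P(data | bag B) = (1/10)(7/10) = 0.07; P(data | bag C) = (3/8)(3/8) = 0.14062.
Multiplying each by its prior: 1/6 · 0.125 = 0.020833, 2/3 · 0.07 = 0.046667, 1/6 · 0.14062 = 0.023438; these sum to 0.090938.
Therefore the posterior P(bag B | data) = (0.046667) / (0.090938) = 0.51317.

0.513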